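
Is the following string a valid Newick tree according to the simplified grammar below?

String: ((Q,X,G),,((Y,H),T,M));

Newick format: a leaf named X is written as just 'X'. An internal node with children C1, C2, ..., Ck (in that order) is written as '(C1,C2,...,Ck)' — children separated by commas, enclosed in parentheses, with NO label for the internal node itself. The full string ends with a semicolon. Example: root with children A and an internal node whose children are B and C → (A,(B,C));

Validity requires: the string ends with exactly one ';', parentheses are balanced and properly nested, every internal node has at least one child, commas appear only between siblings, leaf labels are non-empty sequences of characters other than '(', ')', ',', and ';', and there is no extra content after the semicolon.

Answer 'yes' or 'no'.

Input: ((Q,X,G),,((Y,H),T,M));
Paren balance: 4 '(' vs 4 ')' OK
Ends with single ';': True
Full parse: FAILS (empty leaf label at pos 9)
Valid: False

Answer: no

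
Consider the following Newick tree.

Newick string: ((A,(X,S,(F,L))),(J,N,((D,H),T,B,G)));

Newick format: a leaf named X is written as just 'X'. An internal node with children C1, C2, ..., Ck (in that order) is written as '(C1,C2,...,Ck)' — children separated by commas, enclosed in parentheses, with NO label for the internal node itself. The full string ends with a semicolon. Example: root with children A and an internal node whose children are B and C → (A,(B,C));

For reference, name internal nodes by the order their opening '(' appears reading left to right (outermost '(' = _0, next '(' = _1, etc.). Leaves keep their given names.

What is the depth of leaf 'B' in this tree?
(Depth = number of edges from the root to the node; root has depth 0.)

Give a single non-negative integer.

Newick: ((A,(X,S,(F,L))),(J,N,((D,H),T,B,G)));
Naming internals by '(' encounter order: outermost '(' = _0, next = _1, ...
Query node: B
Path from root: _0 -> _4 -> _5 -> B
Depth of B: 3 (number of edges from root)

Answer: 3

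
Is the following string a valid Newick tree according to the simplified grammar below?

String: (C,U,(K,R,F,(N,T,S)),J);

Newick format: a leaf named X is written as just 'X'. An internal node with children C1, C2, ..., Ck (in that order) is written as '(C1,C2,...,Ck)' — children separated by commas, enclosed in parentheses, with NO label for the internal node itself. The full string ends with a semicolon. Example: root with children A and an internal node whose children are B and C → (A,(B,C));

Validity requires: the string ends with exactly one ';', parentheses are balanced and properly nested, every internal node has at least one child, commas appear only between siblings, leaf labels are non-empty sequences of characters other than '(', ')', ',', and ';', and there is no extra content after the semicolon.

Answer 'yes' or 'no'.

Input: (C,U,(K,R,F,(N,T,S)),J);
Paren balance: 3 '(' vs 3 ')' OK
Ends with single ';': True
Full parse: OK
Valid: True

Answer: yes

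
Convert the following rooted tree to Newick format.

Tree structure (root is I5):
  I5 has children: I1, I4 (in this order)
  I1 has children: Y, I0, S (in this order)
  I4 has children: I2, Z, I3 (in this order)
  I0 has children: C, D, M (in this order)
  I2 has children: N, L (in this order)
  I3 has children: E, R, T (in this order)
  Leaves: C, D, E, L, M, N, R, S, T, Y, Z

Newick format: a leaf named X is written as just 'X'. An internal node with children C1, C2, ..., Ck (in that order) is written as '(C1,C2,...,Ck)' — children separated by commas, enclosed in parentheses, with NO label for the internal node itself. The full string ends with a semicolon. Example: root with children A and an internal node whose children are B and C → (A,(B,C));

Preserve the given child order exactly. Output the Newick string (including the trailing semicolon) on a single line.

internal I5 with children ['I1', 'I4']
  internal I1 with children ['Y', 'I0', 'S']
    leaf 'Y' → 'Y'
    internal I0 with children ['C', 'D', 'M']
      leaf 'C' → 'C'
      leaf 'D' → 'D'
      leaf 'M' → 'M'
    → '(C,D,M)'
    leaf 'S' → 'S'
  → '(Y,(C,D,M),S)'
  internal I4 with children ['I2', 'Z', 'I3']
    internal I2 with children ['N', 'L']
      leaf 'N' → 'N'
      leaf 'L' → 'L'
    → '(N,L)'
    leaf 'Z' → 'Z'
    internal I3 with children ['E', 'R', 'T']
      leaf 'E' → 'E'
      leaf 'R' → 'R'
      leaf 'T' → 'T'
    → '(E,R,T)'
  → '((N,L),Z,(E,R,T))'
→ '((Y,(C,D,M),S),((N,L),Z,(E,R,T)))'
Final: ((Y,(C,D,M),S),((N,L),Z,(E,R,T)));

Answer: ((Y,(C,D,M),S),((N,L),Z,(E,R,T)));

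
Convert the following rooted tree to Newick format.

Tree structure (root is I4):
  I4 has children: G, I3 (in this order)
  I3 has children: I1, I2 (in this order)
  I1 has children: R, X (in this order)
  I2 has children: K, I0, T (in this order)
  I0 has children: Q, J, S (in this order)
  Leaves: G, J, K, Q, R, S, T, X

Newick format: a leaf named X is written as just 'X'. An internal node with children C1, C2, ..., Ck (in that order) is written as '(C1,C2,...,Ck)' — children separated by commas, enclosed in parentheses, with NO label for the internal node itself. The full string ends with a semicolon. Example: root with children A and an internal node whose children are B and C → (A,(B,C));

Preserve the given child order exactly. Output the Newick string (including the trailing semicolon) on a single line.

internal I4 with children ['G', 'I3']
  leaf 'G' → 'G'
  internal I3 with children ['I1', 'I2']
    internal I1 with children ['R', 'X']
      leaf 'R' → 'R'
      leaf 'X' → 'X'
    → '(R,X)'
    internal I2 with children ['K', 'I0', 'T']
      leaf 'K' → 'K'
      internal I0 with children ['Q', 'J', 'S']
        leaf 'Q' → 'Q'
        leaf 'J' → 'J'
        leaf 'S' → 'S'
      → '(Q,J,S)'
      leaf 'T' → 'T'
    → '(K,(Q,J,S),T)'
  → '((R,X),(K,(Q,J,S),T))'
→ '(G,((R,X),(K,(Q,J,S),T)))'
Final: (G,((R,X),(K,(Q,J,S),T)));

Answer: (G,((R,X),(K,(Q,J,S),T)));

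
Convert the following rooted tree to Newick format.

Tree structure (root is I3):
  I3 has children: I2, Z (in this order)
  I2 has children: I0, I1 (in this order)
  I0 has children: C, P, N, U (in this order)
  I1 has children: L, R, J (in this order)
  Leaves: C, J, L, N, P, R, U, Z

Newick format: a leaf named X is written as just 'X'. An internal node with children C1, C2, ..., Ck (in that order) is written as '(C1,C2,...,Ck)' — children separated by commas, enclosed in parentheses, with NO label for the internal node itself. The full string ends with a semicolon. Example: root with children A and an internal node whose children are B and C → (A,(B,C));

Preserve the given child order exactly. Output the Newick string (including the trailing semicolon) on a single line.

internal I3 with children ['I2', 'Z']
  internal I2 with children ['I0', 'I1']
    internal I0 with children ['C', 'P', 'N', 'U']
      leaf 'C' → 'C'
      leaf 'P' → 'P'
      leaf 'N' → 'N'
      leaf 'U' → 'U'
    → '(C,P,N,U)'
    internal I1 with children ['L', 'R', 'J']
      leaf 'L' → 'L'
      leaf 'R' → 'R'
      leaf 'J' → 'J'
    → '(L,R,J)'
  → '((C,P,N,U),(L,R,J))'
  leaf 'Z' → 'Z'
→ '(((C,P,N,U),(L,R,J)),Z)'
Final: (((C,P,N,U),(L,R,J)),Z);

Answer: (((C,P,N,U),(L,R,J)),Z);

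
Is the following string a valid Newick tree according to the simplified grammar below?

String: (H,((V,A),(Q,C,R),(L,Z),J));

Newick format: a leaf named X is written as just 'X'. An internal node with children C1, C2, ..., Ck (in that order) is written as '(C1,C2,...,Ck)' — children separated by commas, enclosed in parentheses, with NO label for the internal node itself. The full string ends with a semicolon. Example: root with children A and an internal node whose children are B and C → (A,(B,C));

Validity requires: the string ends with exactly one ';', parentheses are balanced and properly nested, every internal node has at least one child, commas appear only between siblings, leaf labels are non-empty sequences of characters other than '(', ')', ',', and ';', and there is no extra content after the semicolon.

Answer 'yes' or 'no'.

Answer: yes

Derivation:
Input: (H,((V,A),(Q,C,R),(L,Z),J));
Paren balance: 5 '(' vs 5 ')' OK
Ends with single ';': True
Full parse: OK
Valid: True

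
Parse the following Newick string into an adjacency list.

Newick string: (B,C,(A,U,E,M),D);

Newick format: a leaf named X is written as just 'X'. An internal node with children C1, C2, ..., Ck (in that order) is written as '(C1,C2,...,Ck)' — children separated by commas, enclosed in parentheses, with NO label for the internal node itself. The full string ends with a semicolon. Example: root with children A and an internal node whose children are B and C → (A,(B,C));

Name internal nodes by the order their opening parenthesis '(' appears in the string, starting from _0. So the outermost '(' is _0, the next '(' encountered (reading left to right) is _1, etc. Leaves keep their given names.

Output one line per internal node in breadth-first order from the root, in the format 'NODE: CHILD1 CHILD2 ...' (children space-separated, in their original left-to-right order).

Answer: _0: B C _1 D
_1: A U E M

Derivation:
Input: (B,C,(A,U,E,M),D);
Scanning left-to-right, naming '(' by encounter order:
  pos 0: '(' -> open internal node _0 (depth 1)
  pos 5: '(' -> open internal node _1 (depth 2)
  pos 13: ')' -> close internal node _1 (now at depth 1)
  pos 16: ')' -> close internal node _0 (now at depth 0)
Total internal nodes: 2
BFS adjacency from root:
  _0: B C _1 D
  _1: A U E M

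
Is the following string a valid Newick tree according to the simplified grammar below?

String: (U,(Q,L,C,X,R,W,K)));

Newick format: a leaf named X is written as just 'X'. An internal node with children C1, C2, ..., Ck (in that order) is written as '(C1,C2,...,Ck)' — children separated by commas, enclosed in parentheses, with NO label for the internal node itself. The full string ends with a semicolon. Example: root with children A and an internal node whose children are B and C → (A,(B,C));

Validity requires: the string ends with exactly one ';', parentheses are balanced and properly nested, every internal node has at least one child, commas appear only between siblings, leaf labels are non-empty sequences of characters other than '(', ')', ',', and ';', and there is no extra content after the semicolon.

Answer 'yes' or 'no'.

Input: (U,(Q,L,C,X,R,W,K)));
Paren balance: 2 '(' vs 3 ')' MISMATCH
Ends with single ';': True
Full parse: FAILS (extra content after tree at pos 19)
Valid: False

Answer: no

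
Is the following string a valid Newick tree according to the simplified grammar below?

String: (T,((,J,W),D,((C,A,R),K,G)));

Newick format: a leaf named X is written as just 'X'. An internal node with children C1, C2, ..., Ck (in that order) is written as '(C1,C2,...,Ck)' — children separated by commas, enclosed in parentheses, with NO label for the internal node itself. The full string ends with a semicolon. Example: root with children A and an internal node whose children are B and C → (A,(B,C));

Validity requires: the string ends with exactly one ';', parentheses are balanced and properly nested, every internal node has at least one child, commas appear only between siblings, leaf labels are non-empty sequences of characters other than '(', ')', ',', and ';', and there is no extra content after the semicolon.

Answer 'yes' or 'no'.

Input: (T,((,J,W),D,((C,A,R),K,G)));
Paren balance: 5 '(' vs 5 ')' OK
Ends with single ';': True
Full parse: FAILS (empty leaf label at pos 5)
Valid: False

Answer: no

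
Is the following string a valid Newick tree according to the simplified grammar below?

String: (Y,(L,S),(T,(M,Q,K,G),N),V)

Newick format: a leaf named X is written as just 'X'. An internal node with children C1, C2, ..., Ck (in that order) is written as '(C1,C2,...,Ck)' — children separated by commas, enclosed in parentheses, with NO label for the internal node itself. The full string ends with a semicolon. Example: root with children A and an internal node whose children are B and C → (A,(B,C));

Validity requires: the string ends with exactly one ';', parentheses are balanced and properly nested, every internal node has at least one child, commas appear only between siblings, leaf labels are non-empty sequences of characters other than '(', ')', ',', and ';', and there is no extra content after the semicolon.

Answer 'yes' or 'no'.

Input: (Y,(L,S),(T,(M,Q,K,G),N),V)
Paren balance: 4 '(' vs 4 ')' OK
Ends with single ';': False
Full parse: FAILS (must end with ;)
Valid: False

Answer: no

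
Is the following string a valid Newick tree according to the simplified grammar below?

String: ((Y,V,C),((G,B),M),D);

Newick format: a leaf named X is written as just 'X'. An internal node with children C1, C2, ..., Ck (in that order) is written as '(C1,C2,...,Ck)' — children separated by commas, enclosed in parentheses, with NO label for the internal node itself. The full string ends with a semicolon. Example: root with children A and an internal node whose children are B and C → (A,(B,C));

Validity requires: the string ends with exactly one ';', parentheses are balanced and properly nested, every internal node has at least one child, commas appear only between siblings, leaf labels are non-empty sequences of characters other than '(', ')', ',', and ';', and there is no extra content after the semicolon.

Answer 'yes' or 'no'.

Answer: yes

Derivation:
Input: ((Y,V,C),((G,B),M),D);
Paren balance: 4 '(' vs 4 ')' OK
Ends with single ';': True
Full parse: OK
Valid: True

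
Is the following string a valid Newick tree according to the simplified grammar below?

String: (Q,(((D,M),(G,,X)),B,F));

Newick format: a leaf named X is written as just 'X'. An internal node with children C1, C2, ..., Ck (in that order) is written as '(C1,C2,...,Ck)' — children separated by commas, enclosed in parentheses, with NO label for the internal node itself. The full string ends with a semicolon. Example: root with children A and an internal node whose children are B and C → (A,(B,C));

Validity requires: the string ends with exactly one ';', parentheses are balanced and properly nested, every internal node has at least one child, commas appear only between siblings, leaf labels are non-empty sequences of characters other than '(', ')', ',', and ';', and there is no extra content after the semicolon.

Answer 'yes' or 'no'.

Input: (Q,(((D,M),(G,,X)),B,F));
Paren balance: 5 '(' vs 5 ')' OK
Ends with single ';': True
Full parse: FAILS (empty leaf label at pos 14)
Valid: False

Answer: no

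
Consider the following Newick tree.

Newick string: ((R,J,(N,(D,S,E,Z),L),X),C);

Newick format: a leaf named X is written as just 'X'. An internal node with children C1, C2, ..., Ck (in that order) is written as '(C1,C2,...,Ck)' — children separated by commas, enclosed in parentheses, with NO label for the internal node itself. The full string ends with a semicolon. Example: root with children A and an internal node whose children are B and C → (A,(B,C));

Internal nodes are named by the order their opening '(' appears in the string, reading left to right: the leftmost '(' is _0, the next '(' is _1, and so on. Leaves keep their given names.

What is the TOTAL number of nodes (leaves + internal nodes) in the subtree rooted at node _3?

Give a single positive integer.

Newick: ((R,J,(N,(D,S,E,Z),L),X),C);
Locate _3: it is the '(' at position 9 (the 4th '(' reading left to right).
Query: subtree rooted at _3
_3: subtree_size = 1 + 4
  D: subtree_size = 1 + 0
  S: subtree_size = 1 + 0
  E: subtree_size = 1 + 0
  Z: subtree_size = 1 + 0
Total subtree size of _3: 5

Answer: 5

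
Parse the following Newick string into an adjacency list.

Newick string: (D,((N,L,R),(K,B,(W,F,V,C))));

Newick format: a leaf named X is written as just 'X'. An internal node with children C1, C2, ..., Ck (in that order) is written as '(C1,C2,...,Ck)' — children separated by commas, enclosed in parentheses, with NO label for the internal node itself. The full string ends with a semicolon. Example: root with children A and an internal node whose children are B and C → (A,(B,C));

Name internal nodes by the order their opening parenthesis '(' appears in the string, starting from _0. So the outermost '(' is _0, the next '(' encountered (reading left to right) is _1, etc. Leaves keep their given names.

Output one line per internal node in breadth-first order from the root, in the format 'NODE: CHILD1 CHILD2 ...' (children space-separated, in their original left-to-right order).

Answer: _0: D _1
_1: _2 _3
_2: N L R
_3: K B _4
_4: W F V C

Derivation:
Input: (D,((N,L,R),(K,B,(W,F,V,C))));
Scanning left-to-right, naming '(' by encounter order:
  pos 0: '(' -> open internal node _0 (depth 1)
  pos 3: '(' -> open internal node _1 (depth 2)
  pos 4: '(' -> open internal node _2 (depth 3)
  pos 10: ')' -> close internal node _2 (now at depth 2)
  pos 12: '(' -> open internal node _3 (depth 3)
  pos 17: '(' -> open internal node _4 (depth 4)
  pos 25: ')' -> close internal node _4 (now at depth 3)
  pos 26: ')' -> close internal node _3 (now at depth 2)
  pos 27: ')' -> close internal node _1 (now at depth 1)
  pos 28: ')' -> close internal node _0 (now at depth 0)
Total internal nodes: 5
BFS adjacency from root:
  _0: D _1
  _1: _2 _3
  _2: N L R
  _3: K B _4
  _4: W F V C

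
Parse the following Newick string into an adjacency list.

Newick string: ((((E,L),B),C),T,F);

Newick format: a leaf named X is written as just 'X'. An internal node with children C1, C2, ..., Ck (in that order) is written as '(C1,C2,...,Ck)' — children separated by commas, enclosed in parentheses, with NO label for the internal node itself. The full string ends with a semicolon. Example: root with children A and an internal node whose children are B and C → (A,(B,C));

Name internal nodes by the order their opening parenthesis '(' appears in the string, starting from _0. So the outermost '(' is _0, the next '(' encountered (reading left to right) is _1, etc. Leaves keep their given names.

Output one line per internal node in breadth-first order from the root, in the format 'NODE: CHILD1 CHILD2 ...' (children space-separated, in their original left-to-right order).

Answer: _0: _1 T F
_1: _2 C
_2: _3 B
_3: E L

Derivation:
Input: ((((E,L),B),C),T,F);
Scanning left-to-right, naming '(' by encounter order:
  pos 0: '(' -> open internal node _0 (depth 1)
  pos 1: '(' -> open internal node _1 (depth 2)
  pos 2: '(' -> open internal node _2 (depth 3)
  pos 3: '(' -> open internal node _3 (depth 4)
  pos 7: ')' -> close internal node _3 (now at depth 3)
  pos 10: ')' -> close internal node _2 (now at depth 2)
  pos 13: ')' -> close internal node _1 (now at depth 1)
  pos 18: ')' -> close internal node _0 (now at depth 0)
Total internal nodes: 4
BFS adjacency from root:
  _0: _1 T F
  _1: _2 C
  _2: _3 B
  _3: E L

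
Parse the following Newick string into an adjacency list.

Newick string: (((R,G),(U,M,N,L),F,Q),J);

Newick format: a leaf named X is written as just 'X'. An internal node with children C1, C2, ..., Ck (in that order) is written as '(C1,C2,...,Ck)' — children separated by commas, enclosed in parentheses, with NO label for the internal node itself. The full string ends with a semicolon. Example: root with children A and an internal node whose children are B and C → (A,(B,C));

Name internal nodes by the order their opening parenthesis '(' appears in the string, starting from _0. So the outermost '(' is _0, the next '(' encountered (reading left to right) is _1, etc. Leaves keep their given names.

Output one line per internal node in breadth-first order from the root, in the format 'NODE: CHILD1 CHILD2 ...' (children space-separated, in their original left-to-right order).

Input: (((R,G),(U,M,N,L),F,Q),J);
Scanning left-to-right, naming '(' by encounter order:
  pos 0: '(' -> open internal node _0 (depth 1)
  pos 1: '(' -> open internal node _1 (depth 2)
  pos 2: '(' -> open internal node _2 (depth 3)
  pos 6: ')' -> close internal node _2 (now at depth 2)
  pos 8: '(' -> open internal node _3 (depth 3)
  pos 16: ')' -> close internal node _3 (now at depth 2)
  pos 21: ')' -> close internal node _1 (now at depth 1)
  pos 24: ')' -> close internal node _0 (now at depth 0)
Total internal nodes: 4
BFS adjacency from root:
  _0: _1 J
  _1: _2 _3 F Q
  _2: R G
  _3: U M N L

Answer: _0: _1 J
_1: _2 _3 F Q
_2: R G
_3: U M N L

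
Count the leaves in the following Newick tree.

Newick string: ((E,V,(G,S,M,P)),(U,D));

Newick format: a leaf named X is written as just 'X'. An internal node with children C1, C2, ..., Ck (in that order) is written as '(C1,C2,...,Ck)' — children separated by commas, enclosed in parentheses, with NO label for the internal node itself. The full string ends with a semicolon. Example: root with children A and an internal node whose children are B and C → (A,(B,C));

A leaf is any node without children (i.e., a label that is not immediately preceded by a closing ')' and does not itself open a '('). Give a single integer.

Newick: ((E,V,(G,S,M,P)),(U,D));
Scan left-to-right; a leaf is any maximal label run not followed by '(':
  pos 2: leaf 'E' → count = 1
  pos 4: leaf 'V' → count = 2
  pos 7: leaf 'G' → count = 3
  pos 9: leaf 'S' → count = 4
  pos 11: leaf 'M' → count = 5
  pos 13: leaf 'P' → count = 6
  pos 18: leaf 'U' → count = 7
  pos 20: leaf 'D' → count = 8
Total leaves: 8

Answer: 8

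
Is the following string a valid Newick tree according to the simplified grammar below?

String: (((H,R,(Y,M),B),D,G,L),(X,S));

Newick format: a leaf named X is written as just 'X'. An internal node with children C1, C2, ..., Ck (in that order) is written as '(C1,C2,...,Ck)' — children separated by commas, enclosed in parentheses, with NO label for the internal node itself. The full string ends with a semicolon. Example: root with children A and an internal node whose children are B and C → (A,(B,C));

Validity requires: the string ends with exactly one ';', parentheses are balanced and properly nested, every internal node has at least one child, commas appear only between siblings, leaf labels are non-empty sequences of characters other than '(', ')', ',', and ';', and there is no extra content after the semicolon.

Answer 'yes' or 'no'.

Input: (((H,R,(Y,M),B),D,G,L),(X,S));
Paren balance: 5 '(' vs 5 ')' OK
Ends with single ';': True
Full parse: OK
Valid: True

Answer: yes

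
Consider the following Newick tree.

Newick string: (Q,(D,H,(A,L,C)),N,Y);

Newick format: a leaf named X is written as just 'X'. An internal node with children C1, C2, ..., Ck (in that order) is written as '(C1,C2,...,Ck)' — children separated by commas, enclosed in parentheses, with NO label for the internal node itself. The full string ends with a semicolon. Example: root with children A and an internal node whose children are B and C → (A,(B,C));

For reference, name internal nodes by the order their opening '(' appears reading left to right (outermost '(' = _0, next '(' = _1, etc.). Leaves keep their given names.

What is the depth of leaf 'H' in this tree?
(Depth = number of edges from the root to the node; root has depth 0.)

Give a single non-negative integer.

Answer: 2

Derivation:
Newick: (Q,(D,H,(A,L,C)),N,Y);
Naming internals by '(' encounter order: outermost '(' = _0, next = _1, ...
Query node: H
Path from root: _0 -> _1 -> H
Depth of H: 2 (number of edges from root)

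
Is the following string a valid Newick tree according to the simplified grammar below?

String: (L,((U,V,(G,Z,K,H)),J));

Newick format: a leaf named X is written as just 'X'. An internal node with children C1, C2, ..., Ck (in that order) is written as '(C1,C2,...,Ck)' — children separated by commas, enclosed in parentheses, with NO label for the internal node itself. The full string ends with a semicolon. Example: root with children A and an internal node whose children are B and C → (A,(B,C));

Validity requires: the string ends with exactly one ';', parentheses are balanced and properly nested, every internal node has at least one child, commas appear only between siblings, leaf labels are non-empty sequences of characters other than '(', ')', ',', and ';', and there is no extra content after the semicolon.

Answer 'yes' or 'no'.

Input: (L,((U,V,(G,Z,K,H)),J));
Paren balance: 4 '(' vs 4 ')' OK
Ends with single ';': True
Full parse: OK
Valid: True

Answer: yes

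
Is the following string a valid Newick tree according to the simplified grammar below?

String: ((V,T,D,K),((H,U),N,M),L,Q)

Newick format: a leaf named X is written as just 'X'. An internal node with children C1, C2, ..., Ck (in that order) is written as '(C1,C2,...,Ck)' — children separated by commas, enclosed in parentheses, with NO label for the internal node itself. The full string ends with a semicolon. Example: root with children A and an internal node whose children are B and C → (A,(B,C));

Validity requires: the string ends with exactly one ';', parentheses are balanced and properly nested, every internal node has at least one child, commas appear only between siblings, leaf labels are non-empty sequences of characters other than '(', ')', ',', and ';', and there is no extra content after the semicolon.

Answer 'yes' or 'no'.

Input: ((V,T,D,K),((H,U),N,M),L,Q)
Paren balance: 4 '(' vs 4 ')' OK
Ends with single ';': False
Full parse: FAILS (must end with ;)
Valid: False

Answer: no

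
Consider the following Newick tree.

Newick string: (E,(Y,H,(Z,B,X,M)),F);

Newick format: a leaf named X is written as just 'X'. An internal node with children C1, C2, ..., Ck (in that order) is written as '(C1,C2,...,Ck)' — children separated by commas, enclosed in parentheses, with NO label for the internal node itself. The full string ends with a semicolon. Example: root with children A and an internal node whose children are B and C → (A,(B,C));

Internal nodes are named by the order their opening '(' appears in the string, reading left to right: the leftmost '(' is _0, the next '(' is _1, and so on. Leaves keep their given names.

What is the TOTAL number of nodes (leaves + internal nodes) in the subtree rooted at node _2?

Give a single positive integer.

Newick: (E,(Y,H,(Z,B,X,M)),F);
Locate _2: it is the '(' at position 8 (the 3rd '(' reading left to right).
Query: subtree rooted at _2
_2: subtree_size = 1 + 4
  Z: subtree_size = 1 + 0
  B: subtree_size = 1 + 0
  X: subtree_size = 1 + 0
  M: subtree_size = 1 + 0
Total subtree size of _2: 5

Answer: 5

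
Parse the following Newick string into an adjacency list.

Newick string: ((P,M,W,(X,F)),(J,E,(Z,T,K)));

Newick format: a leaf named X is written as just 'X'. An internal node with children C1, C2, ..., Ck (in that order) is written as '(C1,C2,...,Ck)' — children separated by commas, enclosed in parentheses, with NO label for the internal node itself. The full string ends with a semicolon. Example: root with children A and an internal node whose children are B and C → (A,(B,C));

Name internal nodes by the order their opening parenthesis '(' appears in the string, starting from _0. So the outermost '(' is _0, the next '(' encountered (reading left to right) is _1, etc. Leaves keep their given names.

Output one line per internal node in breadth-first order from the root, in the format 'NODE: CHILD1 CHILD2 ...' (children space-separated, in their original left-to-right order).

Answer: _0: _1 _3
_1: P M W _2
_3: J E _4
_2: X F
_4: Z T K

Derivation:
Input: ((P,M,W,(X,F)),(J,E,(Z,T,K)));
Scanning left-to-right, naming '(' by encounter order:
  pos 0: '(' -> open internal node _0 (depth 1)
  pos 1: '(' -> open internal node _1 (depth 2)
  pos 8: '(' -> open internal node _2 (depth 3)
  pos 12: ')' -> close internal node _2 (now at depth 2)
  pos 13: ')' -> close internal node _1 (now at depth 1)
  pos 15: '(' -> open internal node _3 (depth 2)
  pos 20: '(' -> open internal node _4 (depth 3)
  pos 26: ')' -> close internal node _4 (now at depth 2)
  pos 27: ')' -> close internal node _3 (now at depth 1)
  pos 28: ')' -> close internal node _0 (now at depth 0)
Total internal nodes: 5
BFS adjacency from root:
  _0: _1 _3
  _1: P M W _2
  _3: J E _4
  _2: X F
  _4: Z T K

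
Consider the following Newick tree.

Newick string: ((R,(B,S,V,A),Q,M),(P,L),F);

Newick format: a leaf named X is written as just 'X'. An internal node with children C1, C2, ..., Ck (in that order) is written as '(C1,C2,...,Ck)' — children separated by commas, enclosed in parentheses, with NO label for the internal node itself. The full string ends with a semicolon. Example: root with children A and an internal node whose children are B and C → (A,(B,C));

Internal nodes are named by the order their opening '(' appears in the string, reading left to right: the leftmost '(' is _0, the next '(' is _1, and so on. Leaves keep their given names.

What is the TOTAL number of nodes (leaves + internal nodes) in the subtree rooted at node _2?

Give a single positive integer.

Newick: ((R,(B,S,V,A),Q,M),(P,L),F);
Locate _2: it is the '(' at position 4 (the 3rd '(' reading left to right).
Query: subtree rooted at _2
_2: subtree_size = 1 + 4
  B: subtree_size = 1 + 0
  S: subtree_size = 1 + 0
  V: subtree_size = 1 + 0
  A: subtree_size = 1 + 0
Total subtree size of _2: 5

Answer: 5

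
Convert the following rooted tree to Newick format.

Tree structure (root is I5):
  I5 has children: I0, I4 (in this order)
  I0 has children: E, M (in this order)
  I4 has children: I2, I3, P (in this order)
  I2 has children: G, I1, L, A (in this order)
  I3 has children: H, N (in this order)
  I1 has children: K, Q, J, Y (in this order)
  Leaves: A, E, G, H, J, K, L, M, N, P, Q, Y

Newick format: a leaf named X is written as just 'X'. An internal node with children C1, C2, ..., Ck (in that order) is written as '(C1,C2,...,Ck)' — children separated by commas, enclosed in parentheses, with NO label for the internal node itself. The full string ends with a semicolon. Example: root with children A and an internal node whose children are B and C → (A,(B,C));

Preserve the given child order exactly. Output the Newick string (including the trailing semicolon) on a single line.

internal I5 with children ['I0', 'I4']
  internal I0 with children ['E', 'M']
    leaf 'E' → 'E'
    leaf 'M' → 'M'
  → '(E,M)'
  internal I4 with children ['I2', 'I3', 'P']
    internal I2 with children ['G', 'I1', 'L', 'A']
      leaf 'G' → 'G'
      internal I1 with children ['K', 'Q', 'J', 'Y']
        leaf 'K' → 'K'
        leaf 'Q' → 'Q'
        leaf 'J' → 'J'
        leaf 'Y' → 'Y'
      → '(K,Q,J,Y)'
      leaf 'L' → 'L'
      leaf 'A' → 'A'
    → '(G,(K,Q,J,Y),L,A)'
    internal I3 with children ['H', 'N']
      leaf 'H' → 'H'
      leaf 'N' → 'N'
    → '(H,N)'
    leaf 'P' → 'P'
  → '((G,(K,Q,J,Y),L,A),(H,N),P)'
→ '((E,M),((G,(K,Q,J,Y),L,A),(H,N),P))'
Final: ((E,M),((G,(K,Q,J,Y),L,A),(H,N),P));

Answer: ((E,M),((G,(K,Q,J,Y),L,A),(H,N),P));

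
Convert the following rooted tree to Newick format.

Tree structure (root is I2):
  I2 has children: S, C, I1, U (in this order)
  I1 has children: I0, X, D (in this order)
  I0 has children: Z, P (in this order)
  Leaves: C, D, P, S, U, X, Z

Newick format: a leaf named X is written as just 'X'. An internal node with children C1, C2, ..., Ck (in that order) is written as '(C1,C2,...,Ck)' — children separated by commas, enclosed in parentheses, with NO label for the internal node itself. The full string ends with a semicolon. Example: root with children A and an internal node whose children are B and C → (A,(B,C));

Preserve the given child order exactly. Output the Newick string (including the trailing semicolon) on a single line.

internal I2 with children ['S', 'C', 'I1', 'U']
  leaf 'S' → 'S'
  leaf 'C' → 'C'
  internal I1 with children ['I0', 'X', 'D']
    internal I0 with children ['Z', 'P']
      leaf 'Z' → 'Z'
      leaf 'P' → 'P'
    → '(Z,P)'
    leaf 'X' → 'X'
    leaf 'D' → 'D'
  → '((Z,P),X,D)'
  leaf 'U' → 'U'
→ '(S,C,((Z,P),X,D),U)'
Final: (S,C,((Z,P),X,D),U);

Answer: (S,C,((Z,P),X,D),U);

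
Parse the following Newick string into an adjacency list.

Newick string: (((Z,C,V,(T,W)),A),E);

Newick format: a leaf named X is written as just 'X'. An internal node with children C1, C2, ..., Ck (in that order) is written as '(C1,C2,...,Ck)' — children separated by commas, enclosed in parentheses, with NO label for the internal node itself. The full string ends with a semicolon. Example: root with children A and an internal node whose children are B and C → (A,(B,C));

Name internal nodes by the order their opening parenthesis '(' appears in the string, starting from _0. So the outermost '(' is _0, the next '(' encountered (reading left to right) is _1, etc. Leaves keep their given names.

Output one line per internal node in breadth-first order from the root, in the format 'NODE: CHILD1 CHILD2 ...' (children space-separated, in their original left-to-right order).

Answer: _0: _1 E
_1: _2 A
_2: Z C V _3
_3: T W

Derivation:
Input: (((Z,C,V,(T,W)),A),E);
Scanning left-to-right, naming '(' by encounter order:
  pos 0: '(' -> open internal node _0 (depth 1)
  pos 1: '(' -> open internal node _1 (depth 2)
  pos 2: '(' -> open internal node _2 (depth 3)
  pos 9: '(' -> open internal node _3 (depth 4)
  pos 13: ')' -> close internal node _3 (now at depth 3)
  pos 14: ')' -> close internal node _2 (now at depth 2)
  pos 17: ')' -> close internal node _1 (now at depth 1)
  pos 20: ')' -> close internal node _0 (now at depth 0)
Total internal nodes: 4
BFS adjacency from root:
  _0: _1 E
  _1: _2 A
  _2: Z C V _3
  _3: T W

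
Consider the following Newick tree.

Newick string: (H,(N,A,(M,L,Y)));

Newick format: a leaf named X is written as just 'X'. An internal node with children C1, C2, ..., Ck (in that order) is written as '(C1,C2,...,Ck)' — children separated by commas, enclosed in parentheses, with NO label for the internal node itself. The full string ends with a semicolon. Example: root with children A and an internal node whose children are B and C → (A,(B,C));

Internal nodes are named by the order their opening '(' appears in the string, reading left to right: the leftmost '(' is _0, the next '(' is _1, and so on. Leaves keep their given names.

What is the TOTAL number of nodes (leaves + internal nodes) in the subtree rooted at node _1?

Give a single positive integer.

Newick: (H,(N,A,(M,L,Y)));
Locate _1: it is the '(' at position 3 (the 2nd '(' reading left to right).
Query: subtree rooted at _1
_1: subtree_size = 1 + 6
  N: subtree_size = 1 + 0
  A: subtree_size = 1 + 0
  _2: subtree_size = 1 + 3
    M: subtree_size = 1 + 0
    L: subtree_size = 1 + 0
    Y: subtree_size = 1 + 0
Total subtree size of _1: 7

Answer: 7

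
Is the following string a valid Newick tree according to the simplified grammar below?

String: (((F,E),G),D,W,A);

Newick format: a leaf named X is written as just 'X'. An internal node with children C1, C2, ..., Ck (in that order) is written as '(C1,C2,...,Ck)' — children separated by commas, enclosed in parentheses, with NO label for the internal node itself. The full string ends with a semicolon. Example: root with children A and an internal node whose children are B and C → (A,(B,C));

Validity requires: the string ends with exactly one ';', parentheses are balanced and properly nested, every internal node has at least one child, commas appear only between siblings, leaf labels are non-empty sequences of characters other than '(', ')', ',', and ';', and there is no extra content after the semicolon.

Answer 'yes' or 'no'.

Input: (((F,E),G),D,W,A);
Paren balance: 3 '(' vs 3 ')' OK
Ends with single ';': True
Full parse: OK
Valid: True

Answer: yes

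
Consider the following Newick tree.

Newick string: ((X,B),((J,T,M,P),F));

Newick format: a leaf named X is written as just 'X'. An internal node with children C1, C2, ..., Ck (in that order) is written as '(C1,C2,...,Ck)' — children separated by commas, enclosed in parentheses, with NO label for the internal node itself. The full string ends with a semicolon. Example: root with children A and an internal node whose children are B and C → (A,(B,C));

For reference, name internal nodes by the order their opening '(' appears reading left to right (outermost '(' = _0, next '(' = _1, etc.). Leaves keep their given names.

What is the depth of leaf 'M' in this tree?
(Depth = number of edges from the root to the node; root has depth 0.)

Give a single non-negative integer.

Answer: 3

Derivation:
Newick: ((X,B),((J,T,M,P),F));
Naming internals by '(' encounter order: outermost '(' = _0, next = _1, ...
Query node: M
Path from root: _0 -> _2 -> _3 -> M
Depth of M: 3 (number of edges from root)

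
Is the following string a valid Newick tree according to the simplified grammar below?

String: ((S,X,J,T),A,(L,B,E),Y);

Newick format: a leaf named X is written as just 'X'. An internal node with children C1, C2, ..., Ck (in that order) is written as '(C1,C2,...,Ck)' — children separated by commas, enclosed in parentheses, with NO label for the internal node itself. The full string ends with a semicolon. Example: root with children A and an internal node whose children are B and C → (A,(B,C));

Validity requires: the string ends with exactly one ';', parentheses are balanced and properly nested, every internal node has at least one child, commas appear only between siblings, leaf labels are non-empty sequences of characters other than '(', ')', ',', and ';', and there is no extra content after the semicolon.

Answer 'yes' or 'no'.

Input: ((S,X,J,T),A,(L,B,E),Y);
Paren balance: 3 '(' vs 3 ')' OK
Ends with single ';': True
Full parse: OK
Valid: True

Answer: yes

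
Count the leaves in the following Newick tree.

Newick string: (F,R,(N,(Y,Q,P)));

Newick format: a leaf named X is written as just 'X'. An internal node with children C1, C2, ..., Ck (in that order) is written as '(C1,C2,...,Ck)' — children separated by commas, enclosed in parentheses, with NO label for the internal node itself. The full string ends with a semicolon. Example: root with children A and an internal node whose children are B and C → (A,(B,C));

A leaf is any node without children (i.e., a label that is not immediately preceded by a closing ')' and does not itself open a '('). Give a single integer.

Answer: 6

Derivation:
Newick: (F,R,(N,(Y,Q,P)));
Scan left-to-right; a leaf is any maximal label run not followed by '(':
  pos 1: leaf 'F' → count = 1
  pos 3: leaf 'R' → count = 2
  pos 6: leaf 'N' → count = 3
  pos 9: leaf 'Y' → count = 4
  pos 11: leaf 'Q' → count = 5
  pos 13: leaf 'P' → count = 6
Total leaves: 6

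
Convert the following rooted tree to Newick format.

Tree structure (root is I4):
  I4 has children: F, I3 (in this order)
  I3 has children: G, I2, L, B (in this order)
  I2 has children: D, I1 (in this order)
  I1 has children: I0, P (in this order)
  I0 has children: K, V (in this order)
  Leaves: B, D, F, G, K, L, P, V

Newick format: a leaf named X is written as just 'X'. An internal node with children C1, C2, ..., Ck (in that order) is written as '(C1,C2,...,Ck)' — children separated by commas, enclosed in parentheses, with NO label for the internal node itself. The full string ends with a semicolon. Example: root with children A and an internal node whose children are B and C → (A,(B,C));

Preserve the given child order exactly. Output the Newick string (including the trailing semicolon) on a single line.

Answer: (F,(G,(D,((K,V),P)),L,B));

Derivation:
internal I4 with children ['F', 'I3']
  leaf 'F' → 'F'
  internal I3 with children ['G', 'I2', 'L', 'B']
    leaf 'G' → 'G'
    internal I2 with children ['D', 'I1']
      leaf 'D' → 'D'
      internal I1 with children ['I0', 'P']
        internal I0 with children ['K', 'V']
          leaf 'K' → 'K'
          leaf 'V' → 'V'
        → '(K,V)'
        leaf 'P' → 'P'
      → '((K,V),P)'
    → '(D,((K,V),P))'
    leaf 'L' → 'L'
    leaf 'B' → 'B'
  → '(G,(D,((K,V),P)),L,B)'
→ '(F,(G,(D,((K,V),P)),L,B))'
Final: (F,(G,(D,((K,V),P)),L,B));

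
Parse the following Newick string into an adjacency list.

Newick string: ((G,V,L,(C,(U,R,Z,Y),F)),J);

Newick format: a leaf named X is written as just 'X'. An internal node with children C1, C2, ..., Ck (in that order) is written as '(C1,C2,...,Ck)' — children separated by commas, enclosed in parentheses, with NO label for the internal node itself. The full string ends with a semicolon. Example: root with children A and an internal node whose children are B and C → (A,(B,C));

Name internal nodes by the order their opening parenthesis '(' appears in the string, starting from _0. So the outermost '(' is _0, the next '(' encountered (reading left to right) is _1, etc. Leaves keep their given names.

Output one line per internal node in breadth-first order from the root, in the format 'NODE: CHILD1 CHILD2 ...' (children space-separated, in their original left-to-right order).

Answer: _0: _1 J
_1: G V L _2
_2: C _3 F
_3: U R Z Y

Derivation:
Input: ((G,V,L,(C,(U,R,Z,Y),F)),J);
Scanning left-to-right, naming '(' by encounter order:
  pos 0: '(' -> open internal node _0 (depth 1)
  pos 1: '(' -> open internal node _1 (depth 2)
  pos 8: '(' -> open internal node _2 (depth 3)
  pos 11: '(' -> open internal node _3 (depth 4)
  pos 19: ')' -> close internal node _3 (now at depth 3)
  pos 22: ')' -> close internal node _2 (now at depth 2)
  pos 23: ')' -> close internal node _1 (now at depth 1)
  pos 26: ')' -> close internal node _0 (now at depth 0)
Total internal nodes: 4
BFS adjacency from root:
  _0: _1 J
  _1: G V L _2
  _2: C _3 F
  _3: U R Z Y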